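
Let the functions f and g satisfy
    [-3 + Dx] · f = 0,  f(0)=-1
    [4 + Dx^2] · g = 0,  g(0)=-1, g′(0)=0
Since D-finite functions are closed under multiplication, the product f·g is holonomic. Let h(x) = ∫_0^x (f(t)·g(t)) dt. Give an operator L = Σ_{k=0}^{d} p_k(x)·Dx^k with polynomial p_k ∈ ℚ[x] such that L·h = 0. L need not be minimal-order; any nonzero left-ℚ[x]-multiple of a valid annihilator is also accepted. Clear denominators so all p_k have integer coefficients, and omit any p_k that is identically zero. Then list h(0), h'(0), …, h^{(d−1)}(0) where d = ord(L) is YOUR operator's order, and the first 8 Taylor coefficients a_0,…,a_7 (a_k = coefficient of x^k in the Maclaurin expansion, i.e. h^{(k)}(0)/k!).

L = 13·Dx - 6·Dx^2 + Dx^3  (order 3).
h: a_k = 0, 1, 3/2, 5/6, -3/8, -119/120, -199/240, -407/1008, …
ICs: h(0) = 0, h′(0) = 1, h′′(0) = 3.

f: a_k = -1, -3, -9/2, -9/2, -27/8, -81/40, -81/80, -243/560, …
g: a_k = -1, 0, 2, 0, -2/3, 0, 4/45, 0, …
L₀ := L_f ⊗_s L_g (sym. prod.), ord ≤ 2.
h=∫₀ˣh₀: take L = L₀·Dx.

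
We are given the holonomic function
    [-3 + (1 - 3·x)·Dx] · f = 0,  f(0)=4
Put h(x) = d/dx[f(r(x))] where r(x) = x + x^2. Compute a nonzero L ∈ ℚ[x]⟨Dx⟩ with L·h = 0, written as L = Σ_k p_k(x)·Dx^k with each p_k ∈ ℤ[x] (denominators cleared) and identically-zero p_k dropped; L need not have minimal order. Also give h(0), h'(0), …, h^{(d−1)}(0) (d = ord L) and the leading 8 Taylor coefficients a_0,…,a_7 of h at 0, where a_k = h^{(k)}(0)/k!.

f: a_k = 4, 12, 36, 108, 324, 972, 2916, 8748, …
f∘r: x↦r, Dx↦Dx/r' in L_f ⇒ L₀.
Derive L from L₀ (diff closure).
L = (8 + 18·x + 18·x^2) + (-1 + x + 9·x^2 + 6·x^3)·Dx  (order 1).
h: a_k = 12, 96, 540, 2736, 12960, 58968, 260820, 1130112, …
ICs: h(0) = 12.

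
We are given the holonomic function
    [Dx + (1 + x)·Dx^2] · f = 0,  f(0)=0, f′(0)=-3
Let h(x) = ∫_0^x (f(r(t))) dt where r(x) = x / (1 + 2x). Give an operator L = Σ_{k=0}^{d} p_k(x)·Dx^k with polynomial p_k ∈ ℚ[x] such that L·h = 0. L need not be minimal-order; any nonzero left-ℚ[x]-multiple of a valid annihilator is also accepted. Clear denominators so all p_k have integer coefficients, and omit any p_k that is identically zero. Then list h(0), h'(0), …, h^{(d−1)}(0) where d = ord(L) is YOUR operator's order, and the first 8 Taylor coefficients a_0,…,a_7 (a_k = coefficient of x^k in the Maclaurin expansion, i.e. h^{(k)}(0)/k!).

f: a_k = 0, -3, 3/2, -1, 3/4, -3/5, 1/2, -3/7, …
h₀=f(r): pull back L_f along r ⇒ L₀.
h=∫h₀ ⇒ L = L₀·Dx.
L = (5 + 12·x)·Dx^2 + (1 + 5·x + 6·x^2)·Dx^3  (order 3).
h: a_k = 0, 0, -3/2, 5/2, -19/4, 39/4, -211/10, 95/2, …
ICs: h(0) = 0, h′(0) = 0, h′′(0) = -3.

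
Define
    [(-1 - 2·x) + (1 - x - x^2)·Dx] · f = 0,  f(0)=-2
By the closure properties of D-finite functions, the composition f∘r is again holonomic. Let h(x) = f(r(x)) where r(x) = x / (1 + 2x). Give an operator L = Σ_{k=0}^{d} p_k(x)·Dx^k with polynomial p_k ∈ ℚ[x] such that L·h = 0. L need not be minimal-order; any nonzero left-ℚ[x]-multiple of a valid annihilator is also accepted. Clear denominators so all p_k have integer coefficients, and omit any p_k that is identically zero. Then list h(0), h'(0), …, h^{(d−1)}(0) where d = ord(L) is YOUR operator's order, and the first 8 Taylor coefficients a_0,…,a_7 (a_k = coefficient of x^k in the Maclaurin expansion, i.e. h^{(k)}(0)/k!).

L = (-1 - 4·x) + (1 + 5·x + 7·x^2 + 2·x^3)·Dx  (order 1).
h: a_k = -2, -2, 0, 2, -6, 16, -42, 110, …
ICs: h(0) = -2.

f: a_k = -2, -2, -4, -6, -10, -16, -26, -42, …
Substitute x→r, Dx→(1/r')Dx; clear ⇒ L₀.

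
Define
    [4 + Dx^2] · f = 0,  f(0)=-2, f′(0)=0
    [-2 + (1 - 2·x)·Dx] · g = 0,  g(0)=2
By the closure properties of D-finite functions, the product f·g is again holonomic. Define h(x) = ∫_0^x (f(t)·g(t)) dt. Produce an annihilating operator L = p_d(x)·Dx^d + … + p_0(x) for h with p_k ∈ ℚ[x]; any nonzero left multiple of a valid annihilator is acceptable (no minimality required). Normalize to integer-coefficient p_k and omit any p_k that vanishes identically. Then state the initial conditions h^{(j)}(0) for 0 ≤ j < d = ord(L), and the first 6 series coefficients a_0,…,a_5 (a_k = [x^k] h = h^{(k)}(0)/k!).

f: a_k = -2, 0, 4, 0, -4/3, 0, …
g: a_k = 2, 4, 8, 16, 32, 64, …
Product ⇒ symmetric product L₀, ord ≤ 2.
∫: right-multiply L₀ by Dx.
L = (-4 + 8·x)·Dx + 4·Dx^2 + (-1 + 2·x)·Dx^3  (order 3).
h: a_k = 0, -4, -4, -8/3, -4, -104/15, …
ICs: h(0) = 0, h′(0) = -4, h′′(0) = -8.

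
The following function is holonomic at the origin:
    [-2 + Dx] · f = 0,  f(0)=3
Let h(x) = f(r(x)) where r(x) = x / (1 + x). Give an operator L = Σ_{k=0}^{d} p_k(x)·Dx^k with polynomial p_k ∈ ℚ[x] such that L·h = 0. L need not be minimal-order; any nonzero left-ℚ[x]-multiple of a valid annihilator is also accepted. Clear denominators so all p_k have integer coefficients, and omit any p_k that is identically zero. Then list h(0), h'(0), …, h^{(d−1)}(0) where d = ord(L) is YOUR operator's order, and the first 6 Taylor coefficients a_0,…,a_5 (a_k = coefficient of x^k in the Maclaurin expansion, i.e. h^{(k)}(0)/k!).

L = -2 + (1 + 2·x + x^2)·Dx  (order 1).
h: a_k = 3, 6, 0, -2, 2, -6/5, …
ICs: h(0) = 3.

f: a_k = 3, 6, 6, 4, 2, 4/5, …
Change of var in L_f (x↦r) gives L₀.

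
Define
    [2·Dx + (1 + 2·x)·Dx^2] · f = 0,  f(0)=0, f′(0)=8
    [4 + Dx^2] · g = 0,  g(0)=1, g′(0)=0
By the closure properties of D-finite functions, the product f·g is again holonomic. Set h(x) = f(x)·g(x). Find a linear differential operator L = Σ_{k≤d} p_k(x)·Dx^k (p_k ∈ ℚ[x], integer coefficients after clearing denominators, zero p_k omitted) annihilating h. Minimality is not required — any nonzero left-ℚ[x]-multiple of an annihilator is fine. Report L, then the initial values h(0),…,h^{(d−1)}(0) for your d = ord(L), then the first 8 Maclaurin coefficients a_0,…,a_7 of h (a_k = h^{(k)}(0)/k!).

f: a_k = 0, 8, -8, 32/3, -16, 128/5, -128/3, 512/7, …
g: a_k = 1, 0, -2, 0, 2/3, 0, -4/45, 0, …
h₀=f·g: eliminate ⇒ L₀, order ≤ 2·2.
L = (-48 + 192·x + 1216·x^2 + 2048·x^3 + 1024·x^4) + (32 + 320·x + 768·x^2 + 512·x^3)·Dx + (160·x + 672·x^2 + 1024·x^3 + 512·x^4)·Dx^2 + (8 + 80·x + 192·x^2 + 128·x^3)·Dx^3 + (3 + 28·x + 92·x^2 + 128·x^3 + 64·x^4)·Dx^4  (order 4).
h: a_k = 0, 8, -8, -16/3, 0, 48/5, -16, 992/35, …
ICs: h(0) = 0, h′(0) = 8, h′′(0) = -16, h′′′(0) = -32.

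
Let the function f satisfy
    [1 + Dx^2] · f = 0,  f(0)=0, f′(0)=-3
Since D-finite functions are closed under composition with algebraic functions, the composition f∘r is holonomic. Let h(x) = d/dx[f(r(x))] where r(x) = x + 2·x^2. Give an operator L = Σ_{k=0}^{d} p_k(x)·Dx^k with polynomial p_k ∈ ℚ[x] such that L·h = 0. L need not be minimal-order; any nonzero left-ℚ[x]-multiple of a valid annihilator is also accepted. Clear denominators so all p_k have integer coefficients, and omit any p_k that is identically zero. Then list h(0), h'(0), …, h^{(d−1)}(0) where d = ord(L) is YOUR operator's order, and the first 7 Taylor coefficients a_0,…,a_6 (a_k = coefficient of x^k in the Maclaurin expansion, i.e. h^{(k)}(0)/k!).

L = (49 + 16·x + 96·x^2 + 256·x^3 + 256·x^4) + (-12 - 48·x)·Dx + (1 + 8·x + 16·x^2)·Dx^2  (order 2).
h: a_k = -3, -12, 3/2, 12, 239/8, 45/2, -1679/240, …
ICs: h(0) = -3, h′(0) = -12.

f: a_k = 0, -3, 0, 1/2, 0, -1/40, 0, …
Substitute x→r, Dx→(1/r')Dx; clear ⇒ L₀.
Differentiate: ansatz ord ≤ ord L₀ ⇒ L.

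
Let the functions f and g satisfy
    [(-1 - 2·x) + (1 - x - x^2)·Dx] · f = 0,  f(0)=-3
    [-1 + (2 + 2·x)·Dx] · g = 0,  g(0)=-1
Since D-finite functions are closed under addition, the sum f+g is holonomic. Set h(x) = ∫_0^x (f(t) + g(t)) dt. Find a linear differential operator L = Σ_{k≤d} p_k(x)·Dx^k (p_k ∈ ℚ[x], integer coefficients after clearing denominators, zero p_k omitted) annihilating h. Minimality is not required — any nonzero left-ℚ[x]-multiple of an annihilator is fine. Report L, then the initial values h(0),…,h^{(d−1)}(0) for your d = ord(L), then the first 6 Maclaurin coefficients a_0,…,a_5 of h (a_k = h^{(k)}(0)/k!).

L = (-9 - 21·x - 21·x^2 - 10·x^3)·Dx + (17 + 54·x + 87·x^2 + 74·x^3 + 25·x^4)·Dx^2 + (-2 - 14·x - 6·x^2 + 30·x^3 + 34·x^4 + 10·x^5)·Dx^3  (order 3).
h: a_k = 0, -4, -7/4, -47/24, -145/64, -383/128, …
ICs: h(0) = 0, h′(0) = -4, h′′(0) = -7/2.

f: a_k = -3, -3, -6, -9, -15, -24, …
g: a_k = -1, -1/2, 1/8, -1/16, 5/128, -7/256, …
Weyl lclm of L_f,L_g ⇒ L₀ (ord ≤ 2).
h=∫h₀ ⇒ L = L₀·Dx.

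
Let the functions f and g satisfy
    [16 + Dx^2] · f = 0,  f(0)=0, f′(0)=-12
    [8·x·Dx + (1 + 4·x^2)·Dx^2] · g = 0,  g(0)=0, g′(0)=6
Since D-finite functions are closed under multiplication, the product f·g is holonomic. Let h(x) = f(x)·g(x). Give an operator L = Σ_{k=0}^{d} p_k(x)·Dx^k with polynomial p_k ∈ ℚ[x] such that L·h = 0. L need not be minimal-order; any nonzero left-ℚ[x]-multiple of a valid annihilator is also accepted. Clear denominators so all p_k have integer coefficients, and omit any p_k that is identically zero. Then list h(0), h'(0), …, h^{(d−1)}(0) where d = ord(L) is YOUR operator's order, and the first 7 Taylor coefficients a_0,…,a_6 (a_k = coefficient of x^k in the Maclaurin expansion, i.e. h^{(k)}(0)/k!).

L = (2560 + 29696·x^2 + 118784·x^4 + 262144·x^6 + 262144·x^8) + (1536·x + 14336·x^3 + 49152·x^5 + 65536·x^7)·Dx + (240 + 3008·x^2 + 13824·x^4 + 32768·x^6 + 32768·x^8)·Dx^2 + (96·x + 896·x^3 + 3072·x^5 + 4096·x^7)·Dx^3 + (5 + 72·x^2 + 400·x^4 + 1024·x^6 + 1024·x^8)·Dx^4  (order 4).
h: a_k = 0, 0, -72, 0, 288, 0, -640, …
ICs: h(0) = 0, h′(0) = 0, h′′(0) = -144, h′′′(0) = 0.

f: a_k = 0, -12, 0, 32, 0, -128/5, 0, …
g: a_k = 0, 6, 0, -8, 0, 96/5, 0, …
Product ⇒ symmetric product L₀, ord ≤ 4.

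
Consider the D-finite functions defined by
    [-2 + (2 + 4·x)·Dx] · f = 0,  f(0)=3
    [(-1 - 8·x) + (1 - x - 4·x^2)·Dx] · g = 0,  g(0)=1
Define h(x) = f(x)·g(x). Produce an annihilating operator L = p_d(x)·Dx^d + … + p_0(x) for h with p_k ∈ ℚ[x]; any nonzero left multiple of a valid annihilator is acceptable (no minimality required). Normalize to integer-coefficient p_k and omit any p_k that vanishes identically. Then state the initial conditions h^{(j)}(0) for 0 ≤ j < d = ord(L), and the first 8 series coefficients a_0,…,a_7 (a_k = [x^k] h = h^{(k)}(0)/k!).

f: a_k = 3, 3, -3/2, 3/2, -15/8, 21/8, -63/16, 99/16, …
g: a_k = 1, 1, 5, 9, 29, 65, 181, 441, …
L₀ := L_f ⊗_s L_g (sym. prod.), ord ≤ 1.
L = (2 + 9·x + 12·x^2) + (-1 - x + 6·x^2 + 8·x^3)·Dx  (order 1).
h: a_k = 3, 6, 33/2, 42, 849/8, 1107/4, 11157/16, 3621/2, …
ICs: h(0) = 3.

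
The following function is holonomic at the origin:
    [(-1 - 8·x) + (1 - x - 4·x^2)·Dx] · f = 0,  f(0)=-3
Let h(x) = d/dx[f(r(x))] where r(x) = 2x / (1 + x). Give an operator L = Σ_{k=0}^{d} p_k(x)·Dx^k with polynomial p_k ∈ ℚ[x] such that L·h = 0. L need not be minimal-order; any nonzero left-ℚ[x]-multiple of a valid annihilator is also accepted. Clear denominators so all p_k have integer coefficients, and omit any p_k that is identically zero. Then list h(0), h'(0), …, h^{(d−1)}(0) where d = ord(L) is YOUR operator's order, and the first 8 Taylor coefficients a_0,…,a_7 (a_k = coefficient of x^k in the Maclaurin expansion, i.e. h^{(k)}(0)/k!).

L = (18 + 102·x + 918·x^2 + 578·x^3) + (-1 - 18·x + 306·x^3 + 289·x^4)·Dx  (order 1).
h: a_k = -6, -108, -306, -3672, -8670, -93636, -206346, -2122416, …
ICs: h(0) = -6.

f: a_k = -3, -3, -15, -27, -87, -195, -543, -1323, …
h₀=f(r): pull back L_f along r ⇒ L₀.
Differentiate: ansatz ord ≤ ord L₀ ⇒ L.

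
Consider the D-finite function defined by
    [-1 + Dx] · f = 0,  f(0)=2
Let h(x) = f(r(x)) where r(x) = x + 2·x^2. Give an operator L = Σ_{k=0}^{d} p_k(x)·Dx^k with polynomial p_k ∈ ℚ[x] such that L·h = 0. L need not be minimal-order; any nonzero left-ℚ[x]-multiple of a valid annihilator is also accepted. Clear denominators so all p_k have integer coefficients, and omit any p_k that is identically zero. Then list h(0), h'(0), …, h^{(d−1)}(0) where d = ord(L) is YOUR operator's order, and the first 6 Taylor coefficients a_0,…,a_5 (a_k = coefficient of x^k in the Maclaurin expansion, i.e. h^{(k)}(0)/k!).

L = (-1 - 4·x) + Dx  (order 1).
h: a_k = 2, 2, 5, 13/3, 73/12, 281/60, …
ICs: h(0) = 2.

f: a_k = 2, 2, 1, 1/3, 1/12, 1/60, …
Substitute x→r, Dx→(1/r')Dx; clear ⇒ L₀.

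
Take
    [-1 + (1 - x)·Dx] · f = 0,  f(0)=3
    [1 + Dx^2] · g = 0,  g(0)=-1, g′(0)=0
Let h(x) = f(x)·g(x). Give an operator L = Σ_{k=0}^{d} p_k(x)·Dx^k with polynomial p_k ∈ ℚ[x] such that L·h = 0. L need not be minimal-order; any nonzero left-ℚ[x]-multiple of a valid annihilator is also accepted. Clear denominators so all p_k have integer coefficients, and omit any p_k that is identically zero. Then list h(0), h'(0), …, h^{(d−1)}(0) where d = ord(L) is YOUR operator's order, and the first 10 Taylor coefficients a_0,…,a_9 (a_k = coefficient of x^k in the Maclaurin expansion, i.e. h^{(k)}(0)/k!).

f: a_k = 3, 3, 3, 3, 3, 3, 3, 3, 3, 3, …
g: a_k = -1, 0, 1/2, 0, -1/24, 0, 1/720, 0, -1/40320, 0, …
f·g: L₀ = L_f ⊗_s L_g, ord ≤ 1·2.
L = (-1 + x) + 2·Dx + (-1 + x)·Dx^2  (order 2).
h: a_k = -3, -3, -3/2, -3/2, -13/8, -13/8, -389/240, -389/240, -4357/2688, -4357/2688, …
ICs: h(0) = -3, h′(0) = -3.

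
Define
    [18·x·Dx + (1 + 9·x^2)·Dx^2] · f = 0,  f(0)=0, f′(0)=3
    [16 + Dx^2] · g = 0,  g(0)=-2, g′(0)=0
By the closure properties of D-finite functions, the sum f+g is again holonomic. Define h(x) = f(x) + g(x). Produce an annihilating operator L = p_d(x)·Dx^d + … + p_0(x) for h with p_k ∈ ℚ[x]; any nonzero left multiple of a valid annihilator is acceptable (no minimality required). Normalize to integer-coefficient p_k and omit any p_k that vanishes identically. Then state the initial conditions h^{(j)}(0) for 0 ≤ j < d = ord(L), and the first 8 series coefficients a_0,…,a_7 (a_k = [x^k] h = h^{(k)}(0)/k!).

f: a_k = 0, 3, 0, -9, 0, 243/5, 0, -2187/7, …
g: a_k = -2, 0, 16, 0, -64/3, 0, 512/45, 0, …
L₀ := lclm(L_f,L_g); ord L₀ ≤ 2+2.
L = (-13248·x + 181440·x^3 + 186624·x^5)·Dx + (-16 + 6048·x^2 + 66096·x^4 + 93312·x^6)·Dx^2 + (-828·x + 11340·x^3 + 11664·x^5)·Dx^3 + (-1 + 378·x^2 + 4131·x^4 + 5832·x^6)·Dx^4  (order 4).
h: a_k = -2, 3, 16, -9, -64/3, 243/5, 512/45, -2187/7, …
ICs: h(0) = -2, h′(0) = 3, h′′(0) = 32, h′′′(0) = -54.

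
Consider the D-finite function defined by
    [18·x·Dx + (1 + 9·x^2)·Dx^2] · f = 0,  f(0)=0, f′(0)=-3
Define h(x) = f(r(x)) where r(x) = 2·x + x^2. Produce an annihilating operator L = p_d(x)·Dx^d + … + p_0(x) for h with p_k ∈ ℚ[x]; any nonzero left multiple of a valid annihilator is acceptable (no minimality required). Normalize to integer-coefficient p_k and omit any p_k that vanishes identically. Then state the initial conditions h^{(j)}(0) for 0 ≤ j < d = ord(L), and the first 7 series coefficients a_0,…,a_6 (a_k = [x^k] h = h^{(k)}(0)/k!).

f: a_k = 0, -3, 0, 9, 0, -243/5, 0, …
Change of var in L_f (x↦r) gives L₀.
L = (-1 + 72·x + 144·x^2 + 108·x^3 + 27·x^4)·Dx + (1 + x + 36·x^2 + 72·x^3 + 45·x^4 + 9·x^5)·Dx^2  (order 2).
h: a_k = 0, -6, -3, 72, 108, -7506/5, -3879, …
ICs: h(0) = 0, h′(0) = -6.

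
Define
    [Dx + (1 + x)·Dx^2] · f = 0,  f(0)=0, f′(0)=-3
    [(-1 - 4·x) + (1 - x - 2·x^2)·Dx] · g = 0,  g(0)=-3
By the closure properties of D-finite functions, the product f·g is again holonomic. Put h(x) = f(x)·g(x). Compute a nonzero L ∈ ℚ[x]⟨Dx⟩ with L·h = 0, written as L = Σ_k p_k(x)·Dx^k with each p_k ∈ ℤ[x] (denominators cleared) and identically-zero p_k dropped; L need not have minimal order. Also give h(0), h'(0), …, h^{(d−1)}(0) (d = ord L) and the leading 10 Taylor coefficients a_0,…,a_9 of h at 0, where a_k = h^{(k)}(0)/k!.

L = (5 + 8·x) + (1 + 11·x + 10·x^2)·Dx + (-1 + 3·x^2 + 2·x^3)·Dx^2  (order 2).
h: a_k = 0, 9, 9/2, 51/2, 129/4, 1701/20, 2961/20, 44721/140, 34407/56, 351199/280, …
ICs: h(0) = 0, h′(0) = 9.

f: a_k = 0, -3, 3/2, -1, 3/4, -3/5, 1/2, -3/7, 3/8, -1/3, …
g: a_k = -3, -3, -9, -15, -33, -63, -129, -255, -513, -1023, …
Product ⇒ symmetric product L₀, ord ≤ 2.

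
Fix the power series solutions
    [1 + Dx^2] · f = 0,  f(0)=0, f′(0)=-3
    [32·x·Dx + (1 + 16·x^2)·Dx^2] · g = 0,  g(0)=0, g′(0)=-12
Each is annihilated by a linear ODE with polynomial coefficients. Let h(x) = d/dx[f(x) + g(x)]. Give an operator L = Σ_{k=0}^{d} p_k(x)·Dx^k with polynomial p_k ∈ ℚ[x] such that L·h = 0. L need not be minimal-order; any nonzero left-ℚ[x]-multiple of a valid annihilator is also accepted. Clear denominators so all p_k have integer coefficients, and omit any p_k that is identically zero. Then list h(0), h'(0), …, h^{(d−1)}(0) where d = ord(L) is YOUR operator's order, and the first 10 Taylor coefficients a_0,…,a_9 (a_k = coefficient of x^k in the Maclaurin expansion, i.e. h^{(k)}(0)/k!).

L = (-6112·x + 99328·x^3 + 8192·x^5) + (-31 + 1072·x^2 + 25344·x^4 + 4096·x^6)·Dx + (-6112·x + 99328·x^3 + 8192·x^5)·Dx^2 + (-31 + 1072·x^2 + 25344·x^4 + 4096·x^6)·Dx^3  (order 3).
h: a_k = -15, 0, 387/2, 0, -24577/8, 0, 11796481/240, 0, -10569646081/13440, 0, …
ICs: h(0) = -15, h′(0) = 0, h′′(0) = 387.

f: a_k = 0, -3, 0, 1/2, 0, -1/40, 0, 1/1680, 0, -1/120960, …
g: a_k = 0, -12, 0, 64, 0, -3072/5, 0, 49152/7, 0, -262144/3, …
h₀=f+g: left-lcm gives L₀, ord ≤ 4.
h=h₀': d/dx-closure on L₀ ⇒ L.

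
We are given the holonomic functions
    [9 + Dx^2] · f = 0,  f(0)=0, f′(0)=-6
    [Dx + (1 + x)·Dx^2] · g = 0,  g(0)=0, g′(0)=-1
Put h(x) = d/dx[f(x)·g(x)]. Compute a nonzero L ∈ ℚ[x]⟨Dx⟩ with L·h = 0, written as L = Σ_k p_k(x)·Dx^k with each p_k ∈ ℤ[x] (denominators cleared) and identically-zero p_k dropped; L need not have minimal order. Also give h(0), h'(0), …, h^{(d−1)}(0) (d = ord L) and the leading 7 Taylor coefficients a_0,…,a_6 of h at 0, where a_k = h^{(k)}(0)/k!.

L = (13743 + 107892·x + 319302·x^2 + 475308·x^3 + 381267·x^4 + 157464·x^5 + 26244·x^6) + (4104 + 24192·x + 53460·x^2 + 56700·x^3 + 29160·x^4 + 5832·x^5)·Dx + (4020 + 27828·x + 76770·x^2 + 109512·x^3 + 85698·x^4 + 34992·x^5 + 5832·x^6)·Dx^2 + (456 + 2688·x + 5940·x^2 + 6300·x^3 + 3240·x^4 + 648·x^5)·Dx^3 + (277 + 1760·x + 4588·x^2 + 6300·x^3 + 4815·x^4 + 1944·x^5 + 324·x^6)·Dx^4  (order 4).
h: a_k = 0, 12, -9, -28, 15, 27/2, -217/40, …
ICs: h(0) = 0, h′(0) = 12, h′′(0) = -18, h′′′(0) = -168.

f: a_k = 0, -6, 0, 9, 0, -81/20, 0, …
g: a_k = 0, -1, 1/2, -1/3, 1/4, -1/5, 1/6, …
Sym-product of L_f,L_g gives L₀ (≤ ord 4).
Differentiate: ansatz ord ≤ ord L₀ ⇒ L.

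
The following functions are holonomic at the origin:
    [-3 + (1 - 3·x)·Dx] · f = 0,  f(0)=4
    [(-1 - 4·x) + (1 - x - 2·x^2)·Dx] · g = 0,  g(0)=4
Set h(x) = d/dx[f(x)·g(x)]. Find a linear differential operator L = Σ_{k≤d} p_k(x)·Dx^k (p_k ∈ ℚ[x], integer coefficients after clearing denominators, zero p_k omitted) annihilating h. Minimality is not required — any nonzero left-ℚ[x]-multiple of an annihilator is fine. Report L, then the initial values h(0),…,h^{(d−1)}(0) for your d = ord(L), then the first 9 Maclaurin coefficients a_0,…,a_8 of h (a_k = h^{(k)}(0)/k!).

L = (15 - 30·x - 69·x^2 + 48·x^3 + 216·x^4) + (-2 + 9·x + 3·x^2 - 47·x^3 + 15·x^4 + 54·x^5)·Dx  (order 1).
h: a_k = 64, 480, 2400, 10304, 40320, 149280, 532000, 1845888, 6278976, …
ICs: h(0) = 64.

f: a_k = 4, 12, 36, 108, 324, 972, 2916, 8748, 26244, …
g: a_k = 4, 4, 12, 20, 44, 84, 172, 340, 684, …
f·g: L₀ = L_f ⊗_s L_g, ord ≤ 1·1.
h=h₀': d/dx-closure on L₀ ⇒ L.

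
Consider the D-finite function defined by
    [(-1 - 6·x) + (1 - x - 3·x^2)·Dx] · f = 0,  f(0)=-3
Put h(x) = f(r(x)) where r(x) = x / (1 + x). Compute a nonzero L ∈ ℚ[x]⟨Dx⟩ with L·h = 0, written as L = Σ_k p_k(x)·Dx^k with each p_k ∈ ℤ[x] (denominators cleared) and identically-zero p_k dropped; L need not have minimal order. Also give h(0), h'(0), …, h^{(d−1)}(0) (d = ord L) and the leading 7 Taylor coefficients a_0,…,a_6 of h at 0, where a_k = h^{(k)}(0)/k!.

L = (1 + 7·x) + (-1 - 2·x + 2·x^2 + 3·x^3)·Dx  (order 1).
h: a_k = -3, -3, -9, 0, -27, 27, -108, …
ICs: h(0) = -3.

f: a_k = -3, -3, -12, -21, -57, -120, -291, …
L₀ from L_f via x↦r, Dx↦r'^{-1}Dx.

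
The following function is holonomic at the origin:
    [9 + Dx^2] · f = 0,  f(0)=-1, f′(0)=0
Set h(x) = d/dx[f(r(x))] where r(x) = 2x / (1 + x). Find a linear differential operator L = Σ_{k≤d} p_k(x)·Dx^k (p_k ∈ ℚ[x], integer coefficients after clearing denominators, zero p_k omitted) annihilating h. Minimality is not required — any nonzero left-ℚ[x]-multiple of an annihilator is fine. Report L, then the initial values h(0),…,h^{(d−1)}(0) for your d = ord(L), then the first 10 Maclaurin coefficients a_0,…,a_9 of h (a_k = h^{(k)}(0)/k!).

f: a_k = -1, 0, 9/2, 0, -27/8, 0, 81/80, 0, -729/4480, 0, …
L₀ from L_f via x↦r, Dx↦r'^{-1}Dx.
h₀' ⇒ L via d/dx closure of L₀.
L = (42 + 12·x + 6·x^2) + (6 + 18·x + 18·x^2 + 6·x^3)·Dx + (1 + 4·x + 6·x^2 + 4·x^3 + x^4)·Dx^2  (order 2).
h: a_k = 0, 36, -108, 0, 720, -11556/5, 20412/5, -24912/7, -130896/35, 807732/35, …
ICs: h(0) = 0, h′(0) = 36.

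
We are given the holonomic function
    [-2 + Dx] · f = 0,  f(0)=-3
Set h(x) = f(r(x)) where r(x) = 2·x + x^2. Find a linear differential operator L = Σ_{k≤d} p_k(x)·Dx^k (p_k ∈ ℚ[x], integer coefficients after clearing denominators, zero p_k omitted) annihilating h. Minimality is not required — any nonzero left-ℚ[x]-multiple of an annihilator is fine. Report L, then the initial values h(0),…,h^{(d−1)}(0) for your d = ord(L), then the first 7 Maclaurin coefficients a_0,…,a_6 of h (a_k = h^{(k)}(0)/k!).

L = (-4 - 4·x) + Dx  (order 1).
h: a_k = -3, -12, -30, -56, -86, -568/5, -1996/15, …
ICs: h(0) = -3.

f: a_k = -3, -6, -6, -4, -2, -4/5, -4/15, …
h₀=f(r): pull back L_f along r ⇒ L₀.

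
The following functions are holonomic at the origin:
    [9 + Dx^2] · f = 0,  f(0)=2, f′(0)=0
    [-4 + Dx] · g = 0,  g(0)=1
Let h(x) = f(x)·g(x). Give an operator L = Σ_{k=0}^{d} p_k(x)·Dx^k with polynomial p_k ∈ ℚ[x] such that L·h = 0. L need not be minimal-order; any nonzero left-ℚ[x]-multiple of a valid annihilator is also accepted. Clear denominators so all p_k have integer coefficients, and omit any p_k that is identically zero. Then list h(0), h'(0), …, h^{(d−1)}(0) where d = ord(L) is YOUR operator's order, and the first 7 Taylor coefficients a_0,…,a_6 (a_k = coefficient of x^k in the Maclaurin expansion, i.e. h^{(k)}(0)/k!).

f: a_k = 2, 0, -9, 0, 27/4, 0, -81/40, …
g: a_k = 1, 4, 8, 32/3, 32/3, 128/15, 256/45, …
L₀ := L_f ⊗_s L_g (sym. prod.), ord ≤ 2.
L = 25 - 8·Dx + Dx^2  (order 2).
h: a_k = 2, 8, 7, -44/3, -527/12, -779/15, -11753/360, …
ICs: h(0) = 2, h′(0) = 8.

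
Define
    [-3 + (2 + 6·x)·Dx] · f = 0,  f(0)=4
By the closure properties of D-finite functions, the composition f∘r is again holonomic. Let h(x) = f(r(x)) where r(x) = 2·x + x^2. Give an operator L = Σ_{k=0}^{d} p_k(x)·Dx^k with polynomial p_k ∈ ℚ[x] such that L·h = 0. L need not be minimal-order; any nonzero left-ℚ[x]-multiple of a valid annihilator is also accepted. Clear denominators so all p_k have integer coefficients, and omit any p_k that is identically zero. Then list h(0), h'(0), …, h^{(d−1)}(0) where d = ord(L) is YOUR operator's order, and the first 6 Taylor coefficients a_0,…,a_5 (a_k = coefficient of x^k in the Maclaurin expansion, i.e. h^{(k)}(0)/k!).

f: a_k = 4, 6, -9/2, 27/4, -405/32, 1701/64, …
h₀=f(r): pull back L_f along r ⇒ L₀.
L = (-3 - 3·x) + (1 + 6·x + 3·x^2)·Dx  (order 1).
h: a_k = 4, 12, -12, 36, -126, 486, …
ICs: h(0) = 4.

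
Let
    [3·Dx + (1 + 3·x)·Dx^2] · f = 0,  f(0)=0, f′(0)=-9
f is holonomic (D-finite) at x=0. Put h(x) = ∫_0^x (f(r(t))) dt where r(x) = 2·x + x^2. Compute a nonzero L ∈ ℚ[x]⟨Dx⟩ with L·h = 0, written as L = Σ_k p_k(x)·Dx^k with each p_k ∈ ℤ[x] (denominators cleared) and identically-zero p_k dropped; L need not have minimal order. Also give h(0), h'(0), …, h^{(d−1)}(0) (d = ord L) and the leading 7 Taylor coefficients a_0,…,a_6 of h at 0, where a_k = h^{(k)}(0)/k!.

L = (5 + 6·x + 3·x^2)·Dx^2 + (1 + 7·x + 9·x^2 + 3·x^3)·Dx^3  (order 3).
h: a_k = 0, 0, -9, 15, -81/2, 1323/10, -2403/5, …
ICs: h(0) = 0, h′(0) = 0, h′′(0) = -18.

f: a_k = 0, -9, 27/2, -27, 243/4, -729/5, 729/2, …
L₀ from L_f via x↦r, Dx↦r'^{-1}Dx.
h=∫h₀ ⇒ L = L₀·Dx.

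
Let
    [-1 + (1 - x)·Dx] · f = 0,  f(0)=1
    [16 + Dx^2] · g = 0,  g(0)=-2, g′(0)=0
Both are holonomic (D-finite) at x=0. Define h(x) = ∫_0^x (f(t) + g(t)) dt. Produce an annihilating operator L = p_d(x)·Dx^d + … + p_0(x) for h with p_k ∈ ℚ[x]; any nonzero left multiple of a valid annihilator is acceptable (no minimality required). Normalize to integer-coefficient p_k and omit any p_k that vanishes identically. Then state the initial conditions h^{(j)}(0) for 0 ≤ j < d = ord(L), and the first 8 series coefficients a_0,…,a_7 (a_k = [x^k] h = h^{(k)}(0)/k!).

f: a_k = 1, 1, 1, 1, 1, 1, 1, 1, …
g: a_k = -2, 0, 16, 0, -64/3, 0, 512/45, 0, …
h₀=f+g: left-lcm gives L₀, ord ≤ 3.
h=∫₀ˣh₀: take L = L₀·Dx.
L = (176 - 256·x + 128·x^2)·Dx + (-144 + 400·x - 384·x^2 + 128·x^3)·Dx^2 + (11 - 16·x + 8·x^2)·Dx^3 + (-9 + 25·x - 24·x^2 + 8·x^3)·Dx^4  (order 4).
h: a_k = 0, -1, 1/2, 17/3, 1/4, -61/15, 1/6, 557/315, …
ICs: h(0) = 0, h′(0) = -1, h′′(0) = 1, h′′′(0) = 34.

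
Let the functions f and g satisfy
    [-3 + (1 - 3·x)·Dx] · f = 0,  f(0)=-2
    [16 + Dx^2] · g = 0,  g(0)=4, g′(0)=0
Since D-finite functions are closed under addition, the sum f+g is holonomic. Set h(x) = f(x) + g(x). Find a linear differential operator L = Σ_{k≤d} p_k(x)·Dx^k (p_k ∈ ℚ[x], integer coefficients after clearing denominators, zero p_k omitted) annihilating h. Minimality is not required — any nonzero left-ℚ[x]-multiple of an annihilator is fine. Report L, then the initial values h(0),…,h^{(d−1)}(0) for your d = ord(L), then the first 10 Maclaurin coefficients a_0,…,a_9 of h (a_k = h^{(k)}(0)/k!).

L = (1680 - 2304·x + 3456·x^2) + (-272 + 1584·x - 3456·x^2 + 3456·x^3)·Dx + (105 - 144·x + 216·x^2)·Dx^2 + (-17 + 99·x - 216·x^2 + 216·x^3)·Dx^3  (order 3).
h: a_k = 2, -6, -50, -54, -358/3, -486, -66634/45, -4374, -4131382/315, -39366, …
ICs: h(0) = 2, h′(0) = -6, h′′(0) = -100.

f: a_k = -2, -6, -18, -54, -162, -486, -1458, -4374, -13122, -39366, …
g: a_k = 4, 0, -32, 0, 128/3, 0, -1024/45, 0, 2048/315, 0, …
h₀=f+g: left-lcm gives L₀, ord ≤ 3.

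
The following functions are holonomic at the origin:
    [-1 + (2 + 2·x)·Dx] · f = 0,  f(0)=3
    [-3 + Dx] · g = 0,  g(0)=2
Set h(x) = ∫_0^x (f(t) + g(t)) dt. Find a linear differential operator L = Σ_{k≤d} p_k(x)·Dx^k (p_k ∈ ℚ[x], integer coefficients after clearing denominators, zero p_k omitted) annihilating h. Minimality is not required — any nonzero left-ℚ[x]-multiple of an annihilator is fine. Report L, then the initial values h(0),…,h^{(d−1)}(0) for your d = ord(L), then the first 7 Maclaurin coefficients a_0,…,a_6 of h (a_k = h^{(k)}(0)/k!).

f: a_k = 3, 3/2, -3/8, 3/16, -15/128, 21/256, -63/1024, …
g: a_k = 2, 6, 9, 9, 27/4, 81/20, 81/40, …
f+g: L₀ = lclm(L_f,L_g), ord ≤ 1+1.
Integrate: L := L₀·Dx.
L = (21 + 18·x)·Dx + (-37 - 72·x - 36·x^2)·Dx^2 + (10 + 22·x + 12·x^2)·Dx^3  (order 3).
h: a_k = 0, 5, 15/4, 23/8, 147/64, 849/640, 1763/2560, …
ICs: h(0) = 0, h′(0) = 5, h′′(0) = 15/2.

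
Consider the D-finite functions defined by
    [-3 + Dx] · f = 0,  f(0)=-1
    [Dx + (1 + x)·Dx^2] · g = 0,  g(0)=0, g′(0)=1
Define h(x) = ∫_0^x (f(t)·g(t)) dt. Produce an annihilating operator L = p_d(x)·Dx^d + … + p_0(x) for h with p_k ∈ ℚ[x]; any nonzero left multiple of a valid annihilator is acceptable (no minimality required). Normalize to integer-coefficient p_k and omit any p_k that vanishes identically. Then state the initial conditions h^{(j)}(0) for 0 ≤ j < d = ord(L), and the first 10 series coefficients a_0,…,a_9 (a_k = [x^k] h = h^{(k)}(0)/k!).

f: a_k = -1, -3, -9/2, -9/2, -27/8, -81/40, -81/80, -243/560, -729/4480, -243/4480, …
g: a_k = 0, 1, -1/2, 1/3, -1/4, 1/5, -1/6, 1/7, -1/8, 1/9, …
h₀=f·g: eliminate ⇒ L₀, order ≤ 1·2.
h=∫h₀ ⇒ L = L₀·Dx.
L = (6 + 9·x)·Dx + (-5 - 6·x)·Dx^2 + (1 + x)·Dx^3  (order 3).
h: a_k = 0, 0, -1/2, -5/6, -5/6, -3/5, -83/240, -55/336, -19/280, -17/720, …
ICs: h(0) = 0, h′(0) = 0, h′′(0) = -1.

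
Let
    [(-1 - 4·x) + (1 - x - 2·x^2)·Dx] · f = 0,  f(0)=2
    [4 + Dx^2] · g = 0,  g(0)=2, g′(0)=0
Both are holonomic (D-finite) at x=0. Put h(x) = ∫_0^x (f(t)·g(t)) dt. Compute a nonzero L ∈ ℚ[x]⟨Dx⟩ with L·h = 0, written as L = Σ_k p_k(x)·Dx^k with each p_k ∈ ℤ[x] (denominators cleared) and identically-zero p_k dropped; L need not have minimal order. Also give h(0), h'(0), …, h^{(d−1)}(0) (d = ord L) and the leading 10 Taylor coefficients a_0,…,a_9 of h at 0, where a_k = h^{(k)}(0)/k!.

L = (4·x + 8·x^2)·Dx + (2 + 8·x)·Dx^2 + (-1 + x + 2·x^2)·Dx^3  (order 3).
h: a_k = 0, 4, 2, 4/3, 3, 68/15, 70/9, 4124/315, 2081/90, 116012/2835, …
ICs: h(0) = 0, h′(0) = 4, h′′(0) = 4.

f: a_k = 2, 2, 6, 10, 22, 42, 86, 170, 342, 682, …
g: a_k = 2, 0, -4, 0, 4/3, 0, -8/45, 0, 4/315, 0, …
Sym-product of L_f,L_g gives L₀ (≤ ord 2).
h=∫₀ˣh₀: take L = L₀·Dx.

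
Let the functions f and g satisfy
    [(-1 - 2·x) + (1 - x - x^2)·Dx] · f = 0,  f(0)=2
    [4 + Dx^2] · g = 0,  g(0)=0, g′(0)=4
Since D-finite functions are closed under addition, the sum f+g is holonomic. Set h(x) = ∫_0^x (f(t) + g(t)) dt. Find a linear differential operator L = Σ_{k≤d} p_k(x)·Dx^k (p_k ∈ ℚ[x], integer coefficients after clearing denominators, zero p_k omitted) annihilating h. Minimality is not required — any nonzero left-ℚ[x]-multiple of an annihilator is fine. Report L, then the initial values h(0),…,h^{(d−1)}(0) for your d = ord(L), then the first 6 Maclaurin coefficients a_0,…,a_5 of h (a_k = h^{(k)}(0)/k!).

L = (44 + 96·x + 32·x^2 + 48·x^3 + 40·x^4 + 16·x^5)·Dx + (-16 + 20·x + 8·x^2 - 16·x^3 + 12·x^4 + 24·x^5 + 8·x^6)·Dx^2 + (11 + 24·x + 8·x^2 + 12·x^3 + 10·x^4 + 4·x^5)·Dx^3 + (-4 + 5·x + 2·x^2 - 4·x^3 + 3·x^4 + 6·x^5 + 2·x^6)·Dx^4  (order 4).
h: a_k = 0, 2, 3, 4/3, 5/6, 2, …
ICs: h(0) = 0, h′(0) = 2, h′′(0) = 6, h′′′(0) = 8.

f: a_k = 2, 2, 4, 6, 10, 16, …
g: a_k = 0, 4, 0, -8/3, 0, 8/15, …
Sum ⇒ L₀ = lclm(L_f,L_g) in ℚ(x)⟨Dx⟩.
∫: right-multiply L₀ by Dx.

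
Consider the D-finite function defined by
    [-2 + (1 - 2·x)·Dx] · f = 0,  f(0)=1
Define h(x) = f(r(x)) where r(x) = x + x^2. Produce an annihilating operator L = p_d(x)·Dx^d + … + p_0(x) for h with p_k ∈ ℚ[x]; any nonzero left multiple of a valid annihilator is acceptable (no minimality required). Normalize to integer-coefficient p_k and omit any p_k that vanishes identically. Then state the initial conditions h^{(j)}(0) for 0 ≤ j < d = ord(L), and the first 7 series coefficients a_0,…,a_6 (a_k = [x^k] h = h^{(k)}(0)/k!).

f: a_k = 1, 2, 4, 8, 16, 32, 64, …
f∘r: x↦r, Dx↦Dx/r' in L_f ⇒ L₀.
L = (2 + 4·x) + (-1 + 2·x + 2·x^2)·Dx  (order 1).
h: a_k = 1, 2, 6, 16, 44, 120, 328, …
ICs: h(0) = 1.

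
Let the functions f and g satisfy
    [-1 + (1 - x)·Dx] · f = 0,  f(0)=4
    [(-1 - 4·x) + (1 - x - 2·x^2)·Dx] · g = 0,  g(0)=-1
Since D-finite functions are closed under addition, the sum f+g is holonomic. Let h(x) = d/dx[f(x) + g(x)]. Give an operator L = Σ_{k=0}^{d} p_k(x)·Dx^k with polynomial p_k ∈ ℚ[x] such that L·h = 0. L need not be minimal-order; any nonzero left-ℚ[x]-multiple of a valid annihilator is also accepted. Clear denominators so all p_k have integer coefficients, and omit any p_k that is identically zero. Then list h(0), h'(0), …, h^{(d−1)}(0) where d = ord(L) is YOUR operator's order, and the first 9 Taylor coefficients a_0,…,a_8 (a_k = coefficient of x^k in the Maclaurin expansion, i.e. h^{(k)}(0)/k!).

f: a_k = 4, 4, 4, 4, 4, 4, 4, 4, 4, …
g: a_k = -1, -1, -3, -5, -11, -21, -43, -85, -171, …
Sum ⇒ L₀ = lclm(L_f,L_g) in ℚ(x)⟨Dx⟩.
h=h₀': d/dx-closure on L₀ ⇒ L.
L = (-6 - 48·x - 96·x^3 + 24·x^4) + (6 + 18·x - 12·x^2 + 24·x^3 - 90·x^4 + 24·x^5)·Dx + (-1 + 2·x - 5·x^2 + 12·x^3 + 2·x^4 - 14·x^5 + 4·x^6)·Dx^2  (order 2).
h: a_k = 3, 2, -3, -28, -85, -234, -567, -1336, -3033, …
ICs: h(0) = 3, h′(0) = 2.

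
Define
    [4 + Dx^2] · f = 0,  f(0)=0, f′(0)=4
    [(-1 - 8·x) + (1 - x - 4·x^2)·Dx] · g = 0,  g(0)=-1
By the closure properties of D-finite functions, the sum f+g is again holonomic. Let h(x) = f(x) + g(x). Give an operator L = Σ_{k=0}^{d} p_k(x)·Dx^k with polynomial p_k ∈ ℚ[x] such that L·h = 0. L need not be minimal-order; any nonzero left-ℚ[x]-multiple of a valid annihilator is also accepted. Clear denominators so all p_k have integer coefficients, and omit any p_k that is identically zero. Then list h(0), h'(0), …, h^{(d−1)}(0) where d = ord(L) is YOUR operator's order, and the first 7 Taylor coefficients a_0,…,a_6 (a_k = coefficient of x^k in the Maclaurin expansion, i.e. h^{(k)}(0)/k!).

f: a_k = 0, 4, 0, -8/3, 0, 8/15, 0, …
g: a_k = -1, -1, -5, -9, -29, -65, -181, …
h₀=f+g: left-lcm gives L₀, ord ≤ 3.
L = (-116 - 1008·x - 968·x^2 - 2688·x^3 - 640·x^4 - 1024·x^5) + (28 + 4·x - 8·x^2 - 200·x^3 - 480·x^4 - 384·x^5 - 512·x^6)·Dx + (-29 - 252·x - 242·x^2 - 672·x^3 - 160·x^4 - 256·x^5)·Dx^2 + (7 + x - 2·x^2 - 50·x^3 - 120·x^4 - 96·x^5 - 128·x^6)·Dx^3  (order 3).
h: a_k = -1, 3, -5, -35/3, -29, -967/15, -181, …
ICs: h(0) = -1, h′(0) = 3, h′′(0) = -10.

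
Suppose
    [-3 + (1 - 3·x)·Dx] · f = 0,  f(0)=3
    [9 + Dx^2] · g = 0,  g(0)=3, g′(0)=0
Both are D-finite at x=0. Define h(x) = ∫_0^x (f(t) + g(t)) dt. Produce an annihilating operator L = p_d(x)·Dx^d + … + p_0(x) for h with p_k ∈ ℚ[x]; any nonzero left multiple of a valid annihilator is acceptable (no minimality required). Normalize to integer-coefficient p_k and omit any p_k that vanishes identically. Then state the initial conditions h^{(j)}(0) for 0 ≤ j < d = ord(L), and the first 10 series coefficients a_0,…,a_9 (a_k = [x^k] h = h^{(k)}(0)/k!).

L = (63 - 54·x + 81·x^2)·Dx + (-9 + 45·x - 81·x^2 + 81·x^3)·Dx^2 + (7 - 6·x + 9·x^2)·Dx^3 + (-1 + 5·x - 9·x^2 + 9·x^3)·Dx^4  (order 4).
h: a_k = 0, 6, 9/2, 9/2, 81/4, 405/8, 243/2, 174717/560, 6561/8, 9798003/4480, …
ICs: h(0) = 0, h′(0) = 6, h′′(0) = 9, h′′′(0) = 27.

f: a_k = 3, 9, 27, 81, 243, 729, 2187, 6561, 19683, 59049, …
g: a_k = 3, 0, -27/2, 0, 81/8, 0, -243/80, 0, 2187/4480, 0, …
Weyl lclm of L_f,L_g ⇒ L₀ (ord ≤ 3).
h=∫h₀ ⇒ L = L₀·Dx.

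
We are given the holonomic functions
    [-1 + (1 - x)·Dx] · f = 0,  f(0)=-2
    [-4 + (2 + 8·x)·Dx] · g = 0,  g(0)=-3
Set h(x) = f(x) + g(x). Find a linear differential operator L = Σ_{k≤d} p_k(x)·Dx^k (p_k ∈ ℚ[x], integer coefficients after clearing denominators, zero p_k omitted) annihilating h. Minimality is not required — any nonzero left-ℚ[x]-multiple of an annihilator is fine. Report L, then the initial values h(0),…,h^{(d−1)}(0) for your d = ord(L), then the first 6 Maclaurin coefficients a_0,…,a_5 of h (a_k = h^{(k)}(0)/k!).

f: a_k = -2, -2, -2, -2, -2, -2, …
g: a_k = -3, -6, 6, -12, 30, -84, …
L₀ := lclm(L_f,L_g); ord L₀ ≤ 1+1.
L = (-8 - 12·x) + (6 + 8·x + 36·x^2)·Dx + (1 - 3·x - 22·x^2 + 24·x^3)·Dx^2  (order 2).
h: a_k = -5, -8, 4, -14, 28, -86, …
ICs: h(0) = -5, h′(0) = -8.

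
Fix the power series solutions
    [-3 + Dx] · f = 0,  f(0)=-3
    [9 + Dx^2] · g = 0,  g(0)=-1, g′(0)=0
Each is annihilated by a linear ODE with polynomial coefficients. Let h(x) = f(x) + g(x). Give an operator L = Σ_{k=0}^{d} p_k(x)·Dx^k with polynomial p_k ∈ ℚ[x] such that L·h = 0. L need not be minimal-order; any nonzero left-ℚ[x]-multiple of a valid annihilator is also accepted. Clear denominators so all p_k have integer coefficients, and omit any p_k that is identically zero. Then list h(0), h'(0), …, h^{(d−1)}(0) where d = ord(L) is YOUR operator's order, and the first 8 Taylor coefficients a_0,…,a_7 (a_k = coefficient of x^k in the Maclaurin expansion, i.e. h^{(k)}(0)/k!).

f: a_k = -3, -9, -27/2, -27/2, -81/8, -243/40, -243/80, -729/560, …
g: a_k = -1, 0, 9/2, 0, -27/8, 0, 81/80, 0, …
Sum ⇒ L₀ = lclm(L_f,L_g) in ℚ(x)⟨Dx⟩.
L = -27 + 9·Dx - 3·Dx^2 + Dx^3  (order 3).
h: a_k = -4, -9, -9, -27/2, -27/2, -243/40, -81/40, -729/560, …
ICs: h(0) = -4, h′(0) = -9, h′′(0) = -18.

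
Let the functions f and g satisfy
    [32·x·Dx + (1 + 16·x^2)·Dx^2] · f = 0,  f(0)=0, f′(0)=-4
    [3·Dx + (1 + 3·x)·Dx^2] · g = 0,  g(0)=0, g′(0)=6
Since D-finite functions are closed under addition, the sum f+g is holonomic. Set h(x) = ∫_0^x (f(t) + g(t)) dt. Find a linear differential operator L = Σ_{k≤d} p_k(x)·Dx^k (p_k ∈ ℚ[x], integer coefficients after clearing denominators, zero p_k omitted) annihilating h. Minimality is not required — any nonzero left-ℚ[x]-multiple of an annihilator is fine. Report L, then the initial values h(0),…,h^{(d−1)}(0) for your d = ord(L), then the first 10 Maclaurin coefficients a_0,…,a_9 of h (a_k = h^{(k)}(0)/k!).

L = (-96 - 864·x + 4608·x^2 + 4608·x^3)·Dx^2 + (-50 - 192·x + 672·x^2 + 9216·x^3 + 9216·x^4)·Dx^3 + (-3 + 23·x + 96·x^2 + 512·x^3 + 2304·x^4 + 2304·x^5)·Dx^4  (order 4).
h: a_k = 0, 0, 1, -3, 59/6, -81/10, -269/15, -243/7, 10379/28, -729/4, …
ICs: h(0) = 0, h′(0) = 0, h′′(0) = 2, h′′′(0) = -18.

f: a_k = 0, -4, 0, 64/3, 0, -1024/5, 0, 16384/7, 0, -262144/9, …
g: a_k = 0, 6, -9, 18, -81/2, 486/5, -243, 4374/7, -6561/4, 4374, …
h₀=f+g: left-lcm gives L₀, ord ≤ 4.
h=∫₀ˣh₀: take L = L₀·Dx.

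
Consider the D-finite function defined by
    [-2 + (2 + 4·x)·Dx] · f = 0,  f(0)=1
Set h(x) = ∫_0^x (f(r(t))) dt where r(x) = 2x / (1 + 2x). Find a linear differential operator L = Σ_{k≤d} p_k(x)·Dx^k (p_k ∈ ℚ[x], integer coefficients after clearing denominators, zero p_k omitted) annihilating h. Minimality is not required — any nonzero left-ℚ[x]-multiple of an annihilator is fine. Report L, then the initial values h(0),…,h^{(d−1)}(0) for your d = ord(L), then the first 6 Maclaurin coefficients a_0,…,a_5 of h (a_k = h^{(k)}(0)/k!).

f: a_k = 1, 1, -1/2, 1/2, -5/8, 7/8, …
f∘r: x↦r, Dx↦Dx/r' in L_f ⇒ L₀.
h=∫h₀ ⇒ L = L₀·Dx.
L = -2·Dx + (1 + 8·x + 12·x^2)·Dx^2  (order 2).
h: a_k = 0, 1, 1, -2, 5, -74/5, …
ICs: h(0) = 0, h′(0) = 1.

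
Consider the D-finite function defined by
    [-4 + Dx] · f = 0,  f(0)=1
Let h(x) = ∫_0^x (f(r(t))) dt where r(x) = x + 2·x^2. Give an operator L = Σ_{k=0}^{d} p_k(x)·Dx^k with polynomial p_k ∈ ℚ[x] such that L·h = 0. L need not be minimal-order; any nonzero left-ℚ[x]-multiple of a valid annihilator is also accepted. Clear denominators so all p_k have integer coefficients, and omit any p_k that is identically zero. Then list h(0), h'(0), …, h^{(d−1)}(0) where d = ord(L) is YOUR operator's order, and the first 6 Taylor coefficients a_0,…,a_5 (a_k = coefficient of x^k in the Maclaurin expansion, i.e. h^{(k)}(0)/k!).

L = (-4 - 16·x)·Dx + Dx^2  (order 2).
h: a_k = 0, 1, 2, 16/3, 32/3, 64/3, …
ICs: h(0) = 0, h′(0) = 1.

f: a_k = 1, 4, 8, 32/3, 32/3, 128/15, …
Change of var in L_f (x↦r) gives L₀.
h=∫₀ˣh₀: take L = L₀·Dx.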